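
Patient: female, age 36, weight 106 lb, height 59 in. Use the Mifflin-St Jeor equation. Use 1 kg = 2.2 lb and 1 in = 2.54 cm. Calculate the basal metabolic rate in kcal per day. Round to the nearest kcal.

1077 kcal per day

Convert to metric: weight = 106 ÷ 2.2 = 48.1818 kg; height = 59 × 2.54 = 149.86 cm.
Mifflin-St Jeor (female): BMR = 10(48.1818) + 6.25(149.86) − 5(36) − 161 = 481.8182 + 936.625 − 180 − 161 = 1077.4432 kcal/day.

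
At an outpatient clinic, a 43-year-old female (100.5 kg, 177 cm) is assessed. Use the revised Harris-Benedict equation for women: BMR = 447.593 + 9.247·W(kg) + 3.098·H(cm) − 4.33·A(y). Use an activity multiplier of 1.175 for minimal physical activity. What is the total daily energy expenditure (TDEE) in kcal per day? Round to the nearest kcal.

Harris-Benedict: BMR = 447.593 + 9.247(100.5) + 3.098(177) − 4.33(43) = 1739.0725 kcal/day.
TEE = BMR × activity factor = 1739.0725 × 1.175 = 2043.4102 kcal/day.

2043 kcal per day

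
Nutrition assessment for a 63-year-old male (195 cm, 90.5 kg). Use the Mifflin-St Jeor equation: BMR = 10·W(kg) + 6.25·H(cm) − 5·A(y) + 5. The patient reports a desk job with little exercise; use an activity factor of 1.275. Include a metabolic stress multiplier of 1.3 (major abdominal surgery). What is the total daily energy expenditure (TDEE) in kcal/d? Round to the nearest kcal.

3006 kcal/d

Mifflin-St Jeor (male): BMR = 10(90.5) + 6.25(195) − 5(63) + 5 = 905 + 1218.75 − 315 + 5 = 1813.75 kcal/day.
TEE = BMR × activity factor = 1813.75 × 1.275 = 2312.5313 kcal/day.
Apply stress factor: 2312.5313 × 1.3 = 3006.2906 kcal/day.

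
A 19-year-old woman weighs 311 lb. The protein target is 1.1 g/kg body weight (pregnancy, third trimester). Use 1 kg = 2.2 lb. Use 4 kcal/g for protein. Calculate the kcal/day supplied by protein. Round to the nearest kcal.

Weight in kg = 311 ÷ 2.2 = 141.3636 kg.
Protein = 1.1 g/kg × 141.3636 kg = 155.5 g/day.
Protein energy = 155.5 g × 4 kcal/g = 622 kcal/day.

622 kcal/day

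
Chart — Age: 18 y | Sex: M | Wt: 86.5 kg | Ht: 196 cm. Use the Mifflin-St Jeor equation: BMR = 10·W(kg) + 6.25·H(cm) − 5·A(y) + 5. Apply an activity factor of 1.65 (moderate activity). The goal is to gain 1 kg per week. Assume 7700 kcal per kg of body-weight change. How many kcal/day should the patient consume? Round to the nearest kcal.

4408 kcal/day

Mifflin-St Jeor (male): BMR = 10(86.5) + 6.25(196) − 5(18) + 5 = 865 + 1225 − 90 + 5 = 2005 kcal/day.
TEE = 2005 × 1.65 = 3308.25 kcal/day.
Required daily surplus = 1 × 7700 ÷ 7 = 1100 kcal/day.
Target intake = 3308.25 + 1100 = 4408.25 kcal/day.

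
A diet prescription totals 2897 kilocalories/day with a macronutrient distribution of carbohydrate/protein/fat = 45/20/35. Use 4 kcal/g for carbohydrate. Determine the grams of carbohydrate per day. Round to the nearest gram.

326 g/day

Carbohydrate energy = 45% × 2897 = 1303.65 kcal.
At 4 kcal/g: 1303.65 ÷ 4 = 325.9125 g.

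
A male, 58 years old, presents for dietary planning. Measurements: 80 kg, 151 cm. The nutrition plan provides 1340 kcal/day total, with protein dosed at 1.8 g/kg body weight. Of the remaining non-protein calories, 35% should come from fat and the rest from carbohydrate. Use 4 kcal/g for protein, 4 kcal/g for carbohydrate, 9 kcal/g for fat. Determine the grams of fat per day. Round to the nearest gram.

30 g/day

Protein = 1.8 × 80 = 144 g → 144 × 4 = 576 kcal.
Non-protein calories = 1340 − 576 = 764 kcal.
Fat: 35% × 764 = 267.4 kcal; carbohydrate: 496.6 kcal.
Fat: 267.4 kcal ÷ 9 kcal/g = 29.7111 g.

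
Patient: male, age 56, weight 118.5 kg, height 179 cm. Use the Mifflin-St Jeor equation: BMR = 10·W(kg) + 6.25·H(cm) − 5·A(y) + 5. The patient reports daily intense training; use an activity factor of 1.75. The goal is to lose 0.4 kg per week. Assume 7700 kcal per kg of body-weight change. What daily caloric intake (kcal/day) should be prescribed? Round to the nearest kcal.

3110 kcal/day

Mifflin-St Jeor (male): BMR = 10(118.5) + 6.25(179) − 5(56) + 5 = 1185 + 1118.75 − 280 + 5 = 2028.75 kcal/day.
TEE = 2028.75 × 1.75 = 3550.3125 kcal/day.
Required daily deficit = 0.4 × 7700 ÷ 7 = 440 kcal/day.
Target intake = 3550.3125 − 440 = 3110.3125 kcal/day.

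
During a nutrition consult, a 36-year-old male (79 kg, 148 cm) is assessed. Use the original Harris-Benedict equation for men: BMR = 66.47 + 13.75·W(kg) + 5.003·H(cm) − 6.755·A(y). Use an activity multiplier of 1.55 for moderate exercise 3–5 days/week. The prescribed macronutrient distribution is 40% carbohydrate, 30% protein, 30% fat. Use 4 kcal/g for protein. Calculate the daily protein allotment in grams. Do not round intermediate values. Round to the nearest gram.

192 g/day

Harris-Benedict: BMR = 66.47 + 13.75(79) + 5.003(148) − 6.755(36) = 1649.984 kcal/day.
TEE = 1649.984 × 1.55 = 2557.4752 kcal/day.
Protein energy = 30% × 2557.4752 = 767.2426 kcal.
Protein = 767.2426 ÷ 4 kcal/g = 191.8106 g.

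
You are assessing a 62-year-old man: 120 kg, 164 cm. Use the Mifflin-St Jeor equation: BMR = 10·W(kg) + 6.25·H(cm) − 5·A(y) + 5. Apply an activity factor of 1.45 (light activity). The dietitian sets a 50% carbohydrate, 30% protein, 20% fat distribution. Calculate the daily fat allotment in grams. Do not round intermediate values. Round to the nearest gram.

62 g/day

Mifflin-St Jeor (male): BMR = 10(120) + 6.25(164) − 5(62) + 5 = 1200 + 1025 − 310 + 5 = 1920 kcal/day.
TEE = 1920 × 1.45 = 2784 kcal/day.
Fat energy = 20% × 2784 = 556.8 kcal.
Fat = 556.8 ÷ 9 kcal/g = 61.8667 g.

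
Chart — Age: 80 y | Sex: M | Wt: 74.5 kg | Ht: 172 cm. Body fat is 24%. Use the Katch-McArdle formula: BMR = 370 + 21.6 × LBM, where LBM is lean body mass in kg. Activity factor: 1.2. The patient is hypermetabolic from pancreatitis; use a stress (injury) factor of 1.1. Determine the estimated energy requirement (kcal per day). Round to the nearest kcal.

LBM = 74.5 × (1 − 0.24) = 56.62 kg. Katch-McArdle: BMR = 370 + 21.6 × 56.62 = 1592.992 kcal/day.
TEE = BMR × activity factor = 1592.992 × 1.2 = 1911.5904 kcal/day.
Apply stress factor: 1911.5904 × 1.1 = 2102.7494 kcal/day.

2103 kcal per day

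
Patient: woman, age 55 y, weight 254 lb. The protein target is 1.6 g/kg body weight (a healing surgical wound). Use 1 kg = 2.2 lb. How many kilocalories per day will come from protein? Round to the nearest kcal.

Weight in kg = 254 ÷ 2.2 = 115.4545 kg.
Protein = 1.6 g/kg × 115.4545 kg = 184.7273 g/day.
Protein energy = 184.7273 g × 4 kcal/g = 738.9091 kcal/day.

739 kcal/day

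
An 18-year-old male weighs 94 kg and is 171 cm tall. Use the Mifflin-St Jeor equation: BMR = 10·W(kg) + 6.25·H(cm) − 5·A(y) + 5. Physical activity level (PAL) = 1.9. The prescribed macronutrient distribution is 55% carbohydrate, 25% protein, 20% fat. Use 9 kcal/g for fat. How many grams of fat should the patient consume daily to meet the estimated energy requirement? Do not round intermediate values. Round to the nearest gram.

Mifflin-St Jeor (male): BMR = 10(94) + 6.25(171) − 5(18) + 5 = 940 + 1068.75 − 90 + 5 = 1923.75 kcal/day.
TEE = 1923.75 × 1.9 = 3655.125 kcal/day.
Fat energy = 20% × 3655.125 = 731.025 kcal.
Fat = 731.025 ÷ 9 kcal/g = 81.225 g.

81 g/day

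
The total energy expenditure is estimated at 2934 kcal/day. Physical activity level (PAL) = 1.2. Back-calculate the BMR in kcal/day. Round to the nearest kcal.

BMR = TEE ÷ activity factor = 2934 ÷ 1.2 = 2445 kcal/day.

2445 kcal/day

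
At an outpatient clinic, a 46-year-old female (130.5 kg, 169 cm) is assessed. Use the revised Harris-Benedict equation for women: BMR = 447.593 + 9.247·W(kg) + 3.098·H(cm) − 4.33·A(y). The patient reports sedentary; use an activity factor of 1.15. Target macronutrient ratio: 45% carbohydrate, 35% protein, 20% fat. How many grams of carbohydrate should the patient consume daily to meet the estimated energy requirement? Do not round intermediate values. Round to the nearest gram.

256 g/day

Harris-Benedict: BMR = 447.593 + 9.247(130.5) + 3.098(169) − 4.33(46) = 1978.7085 kcal/day.
TEE = 1978.7085 × 1.15 = 2275.5148 kcal/day.
Carbohydrate energy = 45% × 2275.5148 = 1023.9816 kcal.
Carbohydrate = 1023.9816 ÷ 4 kcal/g = 255.9954 g.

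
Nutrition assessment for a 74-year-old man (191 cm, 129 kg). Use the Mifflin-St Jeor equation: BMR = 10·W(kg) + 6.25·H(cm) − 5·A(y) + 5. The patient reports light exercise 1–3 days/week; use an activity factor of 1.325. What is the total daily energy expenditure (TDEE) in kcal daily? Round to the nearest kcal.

2807 kcal daily

Mifflin-St Jeor (male): BMR = 10(129) + 6.25(191) − 5(74) + 5 = 1290 + 1193.75 − 370 + 5 = 2118.75 kcal/day.
TEE = BMR × activity factor = 2118.75 × 1.325 = 2807.3438 kcal/day.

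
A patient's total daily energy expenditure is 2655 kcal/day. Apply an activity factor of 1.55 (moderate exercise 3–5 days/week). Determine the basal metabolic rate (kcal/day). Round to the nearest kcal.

1713 kcal/day

BMR = TEE ÷ activity factor = 2655 ÷ 1.55 = 1712.9032 kcal/day.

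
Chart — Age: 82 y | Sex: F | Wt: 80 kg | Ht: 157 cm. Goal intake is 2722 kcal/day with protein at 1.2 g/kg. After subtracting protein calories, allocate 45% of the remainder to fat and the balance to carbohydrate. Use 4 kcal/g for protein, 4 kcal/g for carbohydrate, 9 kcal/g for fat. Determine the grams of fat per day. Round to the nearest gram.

117 g/day

Protein = 1.2 × 80 = 96 g → 96 × 4 = 384 kcal.
Non-protein calories = 2722 − 384 = 2338 kcal.
Fat: 45% × 2338 = 1052.1 kcal; carbohydrate: 1285.9 kcal.
Fat: 1052.1 kcal ÷ 9 kcal/g = 116.9 g.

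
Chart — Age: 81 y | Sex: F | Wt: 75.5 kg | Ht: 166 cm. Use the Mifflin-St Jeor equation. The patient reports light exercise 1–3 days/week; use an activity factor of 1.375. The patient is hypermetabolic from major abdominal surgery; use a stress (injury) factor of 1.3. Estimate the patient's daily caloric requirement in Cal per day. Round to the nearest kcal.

Mifflin-St Jeor (female): BMR = 10(75.5) + 6.25(166) − 5(81) − 161 = 755 + 1037.5 − 405 − 161 = 1226.5 kcal/day.
TEE = BMR × activity factor = 1226.5 × 1.375 = 1686.4375 kcal/day.
Apply stress factor: 1686.4375 × 1.3 = 2192.3688 kcal/day.

2192 Cal per day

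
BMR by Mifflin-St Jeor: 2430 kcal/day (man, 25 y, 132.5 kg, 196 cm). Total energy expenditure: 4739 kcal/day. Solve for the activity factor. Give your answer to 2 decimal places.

1.95

Activity factor = TEE ÷ BMR = 4739 ÷ 2430 = 1.95.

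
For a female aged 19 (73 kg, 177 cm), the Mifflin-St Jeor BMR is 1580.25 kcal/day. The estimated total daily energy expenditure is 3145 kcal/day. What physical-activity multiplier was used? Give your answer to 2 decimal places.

Activity factor = TEE ÷ BMR = 3145 ÷ 1580.25 = 1.99.

1.99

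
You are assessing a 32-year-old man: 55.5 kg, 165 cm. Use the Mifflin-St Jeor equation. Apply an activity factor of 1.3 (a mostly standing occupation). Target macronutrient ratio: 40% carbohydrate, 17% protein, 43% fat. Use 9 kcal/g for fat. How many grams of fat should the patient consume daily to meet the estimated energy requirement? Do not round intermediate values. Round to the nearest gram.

89 g/day

Mifflin-St Jeor (male): BMR = 10(55.5) + 6.25(165) − 5(32) + 5 = 555 + 1031.25 − 160 + 5 = 1431.25 kcal/day.
TEE = 1431.25 × 1.3 = 1860.625 kcal/day.
Fat energy = 43% × 1860.625 = 800.0688 kcal.
Fat = 800.0688 ÷ 9 kcal/g = 88.8965 g.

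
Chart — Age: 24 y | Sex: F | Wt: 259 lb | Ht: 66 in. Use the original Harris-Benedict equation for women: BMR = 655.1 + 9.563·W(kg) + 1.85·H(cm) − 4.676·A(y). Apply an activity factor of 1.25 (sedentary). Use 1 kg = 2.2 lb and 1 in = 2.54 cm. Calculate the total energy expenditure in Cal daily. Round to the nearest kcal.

Convert to metric: weight = 259 ÷ 2.2 = 117.7273 kg; height = 66 × 2.54 = 167.64 cm.
Harris-Benedict: BMR = 655.1 + 9.563(117.7273) + 1.85(167.64) − 4.676(24) = 1978.8359 kcal/day.
TEE = BMR × activity factor = 1978.8359 × 1.25 = 2473.5449 kcal/day.

2474 Cal daily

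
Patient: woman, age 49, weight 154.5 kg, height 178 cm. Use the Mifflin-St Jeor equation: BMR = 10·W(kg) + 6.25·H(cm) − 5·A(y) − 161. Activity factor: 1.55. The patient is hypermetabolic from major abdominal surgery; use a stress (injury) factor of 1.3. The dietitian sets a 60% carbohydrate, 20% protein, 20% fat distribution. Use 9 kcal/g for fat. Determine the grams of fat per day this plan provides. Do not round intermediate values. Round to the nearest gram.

101 g/day

Mifflin-St Jeor (female): BMR = 10(154.5) + 6.25(178) − 5(49) − 161 = 1545 + 1112.5 − 245 − 161 = 2251.5 kcal/day.
TEE = 2251.5 × 1.55 = 3489.825 kcal/day.
With stress factor 1.3: 3489.825 × 1.3 = 4536.7725 kcal/day.
Fat energy = 20% × 4536.7725 = 907.3545 kcal.
Fat = 907.3545 ÷ 9 kcal/g = 100.8172 g.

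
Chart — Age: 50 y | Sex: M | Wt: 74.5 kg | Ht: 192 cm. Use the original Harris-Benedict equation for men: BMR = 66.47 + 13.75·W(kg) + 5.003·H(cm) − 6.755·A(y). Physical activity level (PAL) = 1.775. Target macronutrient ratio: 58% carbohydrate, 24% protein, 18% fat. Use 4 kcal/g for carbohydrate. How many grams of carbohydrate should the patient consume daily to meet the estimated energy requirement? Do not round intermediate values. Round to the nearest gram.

Harris-Benedict: BMR = 66.47 + 13.75(74.5) + 5.003(192) − 6.755(50) = 1713.671 kcal/day.
TEE = 1713.671 × 1.775 = 3041.766 kcal/day.
Carbohydrate energy = 58% × 3041.766 = 1764.2243 kcal.
Carbohydrate = 1764.2243 ÷ 4 kcal/g = 441.0561 g.

441 g/day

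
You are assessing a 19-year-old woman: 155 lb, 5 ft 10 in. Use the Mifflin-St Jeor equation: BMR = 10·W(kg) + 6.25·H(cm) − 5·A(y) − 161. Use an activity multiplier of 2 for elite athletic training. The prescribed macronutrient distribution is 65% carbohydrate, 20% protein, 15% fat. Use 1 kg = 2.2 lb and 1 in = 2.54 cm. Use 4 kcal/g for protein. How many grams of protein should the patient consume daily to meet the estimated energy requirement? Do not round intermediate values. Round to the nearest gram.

Convert to metric: weight = 155 ÷ 2.2 = 70.4545 kg; height = (5×12 + 10) × 2.54 = 70 × 2.54 = 177.8 cm.
Mifflin-St Jeor (female): BMR = 10(70.4545) + 6.25(177.8) − 5(19) − 161 = 704.5455 + 1111.25 − 95 − 161 = 1559.7955 kcal/day.
TEE = 1559.7955 × 2 = 3119.5909 kcal/day.
Protein energy = 20% × 3119.5909 = 623.9182 kcal.
Protein = 623.9182 ÷ 4 kcal/g = 155.9795 g.

156 g/day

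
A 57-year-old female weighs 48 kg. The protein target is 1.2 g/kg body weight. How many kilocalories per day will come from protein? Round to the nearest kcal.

Protein = 1.2 g/kg × 48 kg = 57.6 g/day.
Protein energy = 57.6 g × 4 kcal/g = 230.4 kcal/day.

230 kcal/day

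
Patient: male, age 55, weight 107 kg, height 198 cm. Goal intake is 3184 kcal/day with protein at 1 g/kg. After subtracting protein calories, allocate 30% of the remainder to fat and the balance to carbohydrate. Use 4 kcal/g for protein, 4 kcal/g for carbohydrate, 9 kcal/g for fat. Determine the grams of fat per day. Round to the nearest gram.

92 g/day

Protein = 1 × 107 = 107 g → 107 × 4 = 428 kcal.
Non-protein calories = 3184 − 428 = 2756 kcal.
Fat: 30% × 2756 = 826.8 kcal; carbohydrate: 1929.2 kcal.
Fat: 826.8 kcal ÷ 9 kcal/g = 91.8667 g.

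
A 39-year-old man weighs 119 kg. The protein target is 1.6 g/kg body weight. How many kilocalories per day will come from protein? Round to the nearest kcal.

762 kcal/day

Protein = 1.6 g/kg × 119 kg = 190.4 g/day.
Protein energy = 190.4 g × 4 kcal/g = 761.6 kcal/day.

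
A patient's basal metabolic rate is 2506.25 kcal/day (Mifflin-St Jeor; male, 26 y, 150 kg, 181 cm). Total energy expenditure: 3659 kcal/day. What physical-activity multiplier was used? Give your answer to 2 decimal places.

1.46

Activity factor = TEE ÷ BMR = 3659 ÷ 2506.25 = 1.46.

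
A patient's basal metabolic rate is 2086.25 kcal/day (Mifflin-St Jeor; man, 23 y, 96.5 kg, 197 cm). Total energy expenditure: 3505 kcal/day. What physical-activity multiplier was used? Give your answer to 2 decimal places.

Activity factor = TEE ÷ BMR = 3505 ÷ 2086.25 = 1.68.

1.68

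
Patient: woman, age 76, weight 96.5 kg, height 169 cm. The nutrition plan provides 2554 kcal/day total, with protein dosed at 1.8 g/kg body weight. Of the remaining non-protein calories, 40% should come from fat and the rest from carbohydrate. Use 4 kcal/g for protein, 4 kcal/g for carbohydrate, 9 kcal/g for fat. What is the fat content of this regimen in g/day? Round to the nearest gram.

83 g/day

Protein = 1.8 × 96.5 = 173.7 g → 173.7 × 4 = 694.8 kcal.
Non-protein calories = 2554 − 694.8 = 1859.2 kcal.
Fat: 40% × 1859.2 = 743.68 kcal; carbohydrate: 1115.52 kcal.
Fat: 743.68 kcal ÷ 9 kcal/g = 82.6311 g.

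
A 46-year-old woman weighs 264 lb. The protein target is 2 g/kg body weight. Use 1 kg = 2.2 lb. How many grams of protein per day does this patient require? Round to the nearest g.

Weight in kg = 264 ÷ 2.2 = 120 kg.
Protein = 2 g/kg × 120 kg = 240 g/day.

240 g/day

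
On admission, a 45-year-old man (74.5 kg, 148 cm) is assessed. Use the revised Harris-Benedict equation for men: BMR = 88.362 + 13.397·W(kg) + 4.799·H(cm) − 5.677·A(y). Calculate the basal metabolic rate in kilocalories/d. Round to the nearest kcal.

Harris-Benedict: BMR = 88.362 + 13.397(74.5) + 4.799(148) − 5.677(45) = 1541.2255 kcal/day.

1541 kilocalories/d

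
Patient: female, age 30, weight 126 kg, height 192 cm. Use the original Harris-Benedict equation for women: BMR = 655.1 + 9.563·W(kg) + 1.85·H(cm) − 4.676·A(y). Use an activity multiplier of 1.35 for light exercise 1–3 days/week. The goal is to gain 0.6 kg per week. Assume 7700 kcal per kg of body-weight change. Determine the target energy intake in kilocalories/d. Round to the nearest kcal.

3461 kilocalories/d

Harris-Benedict: BMR = 655.1 + 9.563(126) + 1.85(192) − 4.676(30) = 2074.958 kcal/day.
TEE = 2074.958 × 1.35 = 2801.1933 kcal/day.
Required daily surplus = 0.6 × 7700 ÷ 7 = 660 kcal/day.
Target intake = 2801.1933 + 660 = 3461.1933 kcal/day.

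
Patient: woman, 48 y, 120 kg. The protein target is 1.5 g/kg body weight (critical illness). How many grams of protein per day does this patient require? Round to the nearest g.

Protein = 1.5 g/kg × 120 kg = 180 g/day.

180 g/day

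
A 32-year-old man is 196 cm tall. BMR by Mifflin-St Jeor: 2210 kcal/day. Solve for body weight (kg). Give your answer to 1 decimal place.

114.0 kg

2210 = 10·W + 6.25(196) − 5(32) + 5
10·W = 2210 − 1070 = 1140, so W = 114 kg.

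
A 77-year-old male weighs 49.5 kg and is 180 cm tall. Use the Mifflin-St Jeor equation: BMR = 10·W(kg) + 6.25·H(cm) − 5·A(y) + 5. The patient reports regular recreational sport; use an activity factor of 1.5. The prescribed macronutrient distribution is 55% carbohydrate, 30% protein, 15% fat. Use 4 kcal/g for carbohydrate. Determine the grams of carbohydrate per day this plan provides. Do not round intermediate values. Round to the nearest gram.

256 g/day

Mifflin-St Jeor (male): BMR = 10(49.5) + 6.25(180) − 5(77) + 5 = 495 + 1125 − 385 + 5 = 1240 kcal/day.
TEE = 1240 × 1.5 = 1860 kcal/day.
Carbohydrate energy = 55% × 1860 = 1023 kcal.
Carbohydrate = 1023 ÷ 4 kcal/g = 255.75 g.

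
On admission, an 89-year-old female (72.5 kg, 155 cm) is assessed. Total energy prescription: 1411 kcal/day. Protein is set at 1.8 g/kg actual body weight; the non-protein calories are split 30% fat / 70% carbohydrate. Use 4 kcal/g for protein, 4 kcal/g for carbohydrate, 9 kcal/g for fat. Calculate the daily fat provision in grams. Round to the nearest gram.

30 g/day

Protein = 1.8 × 72.5 = 130.5 g → 130.5 × 4 = 522 kcal.
Non-protein calories = 1411 − 522 = 889 kcal.
Fat: 30% × 889 = 266.7 kcal; carbohydrate: 622.3 kcal.
Fat: 266.7 kcal ÷ 9 kcal/g = 29.6333 g.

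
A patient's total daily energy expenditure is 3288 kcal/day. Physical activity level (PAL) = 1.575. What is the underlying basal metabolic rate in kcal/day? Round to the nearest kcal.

BMR = TEE ÷ activity factor = 3288 ÷ 1.575 = 2087.619 kcal/day.

2088 kcal/day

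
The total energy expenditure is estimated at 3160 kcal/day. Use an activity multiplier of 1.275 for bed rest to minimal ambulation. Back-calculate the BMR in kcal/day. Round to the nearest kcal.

2478 kcal/day

BMR = TEE ÷ activity factor = 3160 ÷ 1.275 = 2478.4314 kcal/day.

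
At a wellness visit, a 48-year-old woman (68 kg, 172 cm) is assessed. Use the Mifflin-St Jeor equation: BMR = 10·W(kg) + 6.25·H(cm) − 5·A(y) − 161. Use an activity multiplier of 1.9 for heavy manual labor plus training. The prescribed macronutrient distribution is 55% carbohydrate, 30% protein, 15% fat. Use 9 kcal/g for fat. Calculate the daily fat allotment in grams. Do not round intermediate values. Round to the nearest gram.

43 g/day

Mifflin-St Jeor (female): BMR = 10(68) + 6.25(172) − 5(48) − 161 = 680 + 1075 − 240 − 161 = 1354 kcal/day.
TEE = 1354 × 1.9 = 2572.6 kcal/day.
Fat energy = 15% × 2572.6 = 385.89 kcal.
Fat = 385.89 ÷ 9 kcal/g = 42.8767 g.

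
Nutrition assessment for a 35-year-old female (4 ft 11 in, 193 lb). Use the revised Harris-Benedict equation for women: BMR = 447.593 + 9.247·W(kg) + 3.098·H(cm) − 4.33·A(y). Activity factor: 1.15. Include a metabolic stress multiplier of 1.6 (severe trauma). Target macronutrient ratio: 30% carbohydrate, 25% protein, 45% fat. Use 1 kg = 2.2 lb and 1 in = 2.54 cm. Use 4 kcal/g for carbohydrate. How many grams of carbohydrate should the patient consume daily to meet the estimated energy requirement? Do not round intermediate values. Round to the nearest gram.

Convert to metric: weight = 193 ÷ 2.2 = 87.7273 kg; height = (4×12 + 11) × 2.54 = 59 × 2.54 = 149.86 cm.
Harris-Benedict: BMR = 447.593 + 9.247(87.7273) + 3.098(149.86) − 4.33(35) = 1571.5234 kcal/day.
TEE = 1571.5234 × 1.15 = 1807.2519 kcal/day.
With stress factor 1.6: 1807.2519 × 1.6 = 2891.603 kcal/day.
Carbohydrate energy = 30% × 2891.603 = 867.4809 kcal.
Carbohydrate = 867.4809 ÷ 4 kcal/g = 216.8702 g.

217 g/day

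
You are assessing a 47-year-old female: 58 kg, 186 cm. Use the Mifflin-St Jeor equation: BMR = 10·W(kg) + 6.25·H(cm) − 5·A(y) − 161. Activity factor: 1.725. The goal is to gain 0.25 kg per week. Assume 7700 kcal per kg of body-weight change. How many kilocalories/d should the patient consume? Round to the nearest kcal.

Mifflin-St Jeor (female): BMR = 10(58) + 6.25(186) − 5(47) − 161 = 580 + 1162.5 − 235 − 161 = 1346.5 kcal/day.
TEE = 1346.5 × 1.725 = 2322.7125 kcal/day.
Required daily surplus = 0.25 × 7700 ÷ 7 = 275 kcal/day.
Target intake = 2322.7125 + 275 = 2597.7125 kcal/day.

2598 kilocalories/d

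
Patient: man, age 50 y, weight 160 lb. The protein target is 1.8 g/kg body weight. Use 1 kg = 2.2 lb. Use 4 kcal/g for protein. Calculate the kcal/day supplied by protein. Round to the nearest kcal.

Weight in kg = 160 ÷ 2.2 = 72.7273 kg.
Protein = 1.8 g/kg × 72.7273 kg = 130.9091 g/day.
Protein energy = 130.9091 g × 4 kcal/g = 523.6364 kcal/day.

524 kcal/day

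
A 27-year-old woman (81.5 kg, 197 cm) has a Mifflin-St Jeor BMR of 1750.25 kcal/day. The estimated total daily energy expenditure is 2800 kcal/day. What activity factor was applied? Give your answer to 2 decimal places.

Activity factor = TEE ÷ BMR = 2800 ÷ 1750.25 = 1.6.

1.60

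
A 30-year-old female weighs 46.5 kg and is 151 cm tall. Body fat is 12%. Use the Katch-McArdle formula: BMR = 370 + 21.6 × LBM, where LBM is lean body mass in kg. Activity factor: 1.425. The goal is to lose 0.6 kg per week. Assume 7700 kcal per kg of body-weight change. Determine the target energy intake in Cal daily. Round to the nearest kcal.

LBM = 46.5 × (1 − 0.12) = 40.92 kg. Katch-McArdle: BMR = 370 + 21.6 × 40.92 = 1253.872 kcal/day.
TEE = 1253.872 × 1.425 = 1786.7676 kcal/day.
Required daily deficit = 0.6 × 7700 ÷ 7 = 660 kcal/day.
Target intake = 1786.7676 − 660 = 1126.7676 kcal/day.

1127 Cal daily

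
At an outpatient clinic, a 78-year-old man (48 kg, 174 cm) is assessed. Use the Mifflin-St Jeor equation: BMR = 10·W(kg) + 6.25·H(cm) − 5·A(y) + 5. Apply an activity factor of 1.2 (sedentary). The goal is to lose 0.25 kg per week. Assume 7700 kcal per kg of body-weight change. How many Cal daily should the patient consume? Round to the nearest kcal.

1144 Cal daily

Mifflin-St Jeor (male): BMR = 10(48) + 6.25(174) − 5(78) + 5 = 480 + 1087.5 − 390 + 5 = 1182.5 kcal/day.
TEE = 1182.5 × 1.2 = 1419 kcal/day.
Required daily deficit = 0.25 × 7700 ÷ 7 = 275 kcal/day.
Target intake = 1419 − 275 = 1144 kcal/day.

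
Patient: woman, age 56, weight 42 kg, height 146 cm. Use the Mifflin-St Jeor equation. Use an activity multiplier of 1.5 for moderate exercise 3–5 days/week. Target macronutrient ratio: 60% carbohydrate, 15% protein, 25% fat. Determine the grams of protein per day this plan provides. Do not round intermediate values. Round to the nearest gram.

50 g/day

Mifflin-St Jeor (female): BMR = 10(42) + 6.25(146) − 5(56) − 161 = 420 + 912.5 − 280 − 161 = 891.5 kcal/day.
TEE = 891.5 × 1.5 = 1337.25 kcal/day.
Protein energy = 15% × 1337.25 = 200.5875 kcal.
Protein = 200.5875 ÷ 4 kcal/g = 50.1469 g.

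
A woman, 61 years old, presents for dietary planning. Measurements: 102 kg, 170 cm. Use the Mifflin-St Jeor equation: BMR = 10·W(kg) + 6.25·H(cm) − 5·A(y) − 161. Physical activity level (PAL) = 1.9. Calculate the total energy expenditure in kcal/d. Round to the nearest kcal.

3071 kcal/d

Mifflin-St Jeor (female): BMR = 10(102) + 6.25(170) − 5(61) − 161 = 1020 + 1062.5 − 305 − 161 = 1616.5 kcal/day.
TEE = BMR × activity factor = 1616.5 × 1.9 = 3071.35 kcal/day.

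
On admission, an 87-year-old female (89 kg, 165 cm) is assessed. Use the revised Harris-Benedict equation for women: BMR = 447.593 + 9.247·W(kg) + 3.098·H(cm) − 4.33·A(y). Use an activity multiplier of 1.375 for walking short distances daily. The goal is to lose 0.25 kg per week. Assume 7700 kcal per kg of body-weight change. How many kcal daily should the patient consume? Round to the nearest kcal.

Harris-Benedict: BMR = 447.593 + 9.247(89) + 3.098(165) − 4.33(87) = 1405.036 kcal/day.
TEE = 1405.036 × 1.375 = 1931.9245 kcal/day.
Required daily deficit = 0.25 × 7700 ÷ 7 = 275 kcal/day.
Target intake = 1931.9245 − 275 = 1656.9245 kcal/day.

1657 kcal daily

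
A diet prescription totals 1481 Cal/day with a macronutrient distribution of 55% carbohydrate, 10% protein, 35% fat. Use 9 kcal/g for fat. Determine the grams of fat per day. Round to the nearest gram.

58 g/day

Fat energy = 35% × 1481 = 518.35 kcal.
At 9 kcal/g: 518.35 ÷ 9 = 57.5944 g.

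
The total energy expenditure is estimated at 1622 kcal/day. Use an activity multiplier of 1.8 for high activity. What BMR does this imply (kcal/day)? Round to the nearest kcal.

901 kcal/day

BMR = TEE ÷ activity factor = 1622 ÷ 1.8 = 901.1111 kcal/day.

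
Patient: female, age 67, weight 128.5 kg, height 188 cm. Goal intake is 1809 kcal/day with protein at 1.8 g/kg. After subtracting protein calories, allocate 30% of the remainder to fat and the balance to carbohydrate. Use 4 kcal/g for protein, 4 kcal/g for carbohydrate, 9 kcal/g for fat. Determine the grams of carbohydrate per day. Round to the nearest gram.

Protein = 1.8 × 128.5 = 231.3 g → 231.3 × 4 = 925.2 kcal.
Non-protein calories = 1809 − 925.2 = 883.8 kcal.
Fat: 30% × 883.8 = 265.14 kcal; carbohydrate: 618.66 kcal.
Carbohydrate: 618.66 kcal ÷ 4 kcal/g = 154.665 g.

155 g/day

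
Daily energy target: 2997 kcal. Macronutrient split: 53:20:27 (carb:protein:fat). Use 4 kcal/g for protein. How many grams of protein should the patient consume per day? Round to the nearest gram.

Protein energy = 20% × 2997 = 599.4 kcal.
At 4 kcal/g: 599.4 ÷ 4 = 149.85 g.

150 g/day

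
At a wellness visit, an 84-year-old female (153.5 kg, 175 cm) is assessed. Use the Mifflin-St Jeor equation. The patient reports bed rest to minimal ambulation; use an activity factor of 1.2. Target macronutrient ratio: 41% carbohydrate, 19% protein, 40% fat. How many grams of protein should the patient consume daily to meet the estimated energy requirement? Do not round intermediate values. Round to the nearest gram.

117 g/day

Mifflin-St Jeor (female): BMR = 10(153.5) + 6.25(175) − 5(84) − 161 = 1535 + 1093.75 − 420 − 161 = 2047.75 kcal/day.
TEE = 2047.75 × 1.2 = 2457.3 kcal/day.
Protein energy = 19% × 2457.3 = 466.887 kcal.
Protein = 466.887 ÷ 4 kcal/g = 116.7218 g.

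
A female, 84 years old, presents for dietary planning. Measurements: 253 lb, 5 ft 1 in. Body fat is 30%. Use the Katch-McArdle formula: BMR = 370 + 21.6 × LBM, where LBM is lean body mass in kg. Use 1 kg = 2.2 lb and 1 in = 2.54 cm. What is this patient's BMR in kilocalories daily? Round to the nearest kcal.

Convert to metric: weight = 253 ÷ 2.2 = 115 kg; height = (5×12 + 1) × 2.54 = 61 × 2.54 = 154.94 cm.
LBM = 115 × (1 − 0.3) = 80.5 kg. Katch-McArdle: BMR = 370 + 21.6 × 80.5 = 2108.8 kcal/day.

2109 kilocalories daily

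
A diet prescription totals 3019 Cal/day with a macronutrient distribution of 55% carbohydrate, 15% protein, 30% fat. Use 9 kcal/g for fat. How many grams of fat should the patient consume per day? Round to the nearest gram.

101 g/day

Fat energy = 30% × 3019 = 905.7 kcal.
At 9 kcal/g: 905.7 ÷ 9 = 100.6333 g.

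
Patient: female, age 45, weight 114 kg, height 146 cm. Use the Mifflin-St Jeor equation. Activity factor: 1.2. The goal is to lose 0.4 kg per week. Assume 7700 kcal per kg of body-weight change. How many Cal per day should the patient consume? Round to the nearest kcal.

Mifflin-St Jeor (female): BMR = 10(114) + 6.25(146) − 5(45) − 161 = 1140 + 912.5 − 225 − 161 = 1666.5 kcal/day.
TEE = 1666.5 × 1.2 = 1999.8 kcal/day.
Required daily deficit = 0.4 × 7700 ÷ 7 = 440 kcal/day.
Target intake = 1999.8 − 440 = 1559.8 kcal/day.

1560 Cal per day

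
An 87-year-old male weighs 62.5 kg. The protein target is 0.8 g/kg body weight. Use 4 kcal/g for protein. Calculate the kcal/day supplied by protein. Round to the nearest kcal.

Protein = 0.8 g/kg × 62.5 kg = 50 g/day.
Protein energy = 50 g × 4 kcal/g = 200 kcal/day.

200 kcal/day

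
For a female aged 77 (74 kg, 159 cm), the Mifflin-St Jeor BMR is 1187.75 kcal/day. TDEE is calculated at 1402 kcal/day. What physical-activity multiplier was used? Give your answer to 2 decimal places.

1.18

Activity factor = TEE ÷ BMR = 1402 ÷ 1187.75 = 1.18.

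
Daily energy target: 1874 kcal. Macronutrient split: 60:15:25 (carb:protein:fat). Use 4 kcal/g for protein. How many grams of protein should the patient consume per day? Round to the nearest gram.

Protein energy = 15% × 1874 = 281.1 kcal.
At 4 kcal/g: 281.1 ÷ 4 = 70.275 g.

70 g/day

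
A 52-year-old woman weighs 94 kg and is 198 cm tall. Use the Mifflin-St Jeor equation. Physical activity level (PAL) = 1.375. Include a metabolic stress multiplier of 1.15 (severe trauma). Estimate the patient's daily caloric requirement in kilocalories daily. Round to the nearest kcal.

2777 kilocalories daily

Mifflin-St Jeor (female): BMR = 10(94) + 6.25(198) − 5(52) − 161 = 940 + 1237.5 − 260 − 161 = 1756.5 kcal/day.
TEE = BMR × activity factor = 1756.5 × 1.375 = 2415.1875 kcal/day.
Apply stress factor: 2415.1875 × 1.15 = 2777.4656 kcal/day.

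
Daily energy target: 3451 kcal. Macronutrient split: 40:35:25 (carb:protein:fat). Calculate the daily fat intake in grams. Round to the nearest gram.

96 g/day

Fat energy = 25% × 3451 = 862.75 kcal.
At 9 kcal/g: 862.75 ÷ 9 = 95.8611 g.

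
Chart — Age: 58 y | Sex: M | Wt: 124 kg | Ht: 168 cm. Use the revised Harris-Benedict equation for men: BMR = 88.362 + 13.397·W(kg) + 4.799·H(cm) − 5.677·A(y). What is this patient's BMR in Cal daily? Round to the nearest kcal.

2227 Cal daily

Harris-Benedict: BMR = 88.362 + 13.397(124) + 4.799(168) − 5.677(58) = 2226.556 kcal/day.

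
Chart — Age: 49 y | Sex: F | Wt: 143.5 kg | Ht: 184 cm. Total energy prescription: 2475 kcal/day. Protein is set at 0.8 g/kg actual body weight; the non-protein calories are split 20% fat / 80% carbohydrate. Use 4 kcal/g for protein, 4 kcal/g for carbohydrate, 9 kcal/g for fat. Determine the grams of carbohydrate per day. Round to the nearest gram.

403 g/day

Protein = 0.8 × 143.5 = 114.8 g → 114.8 × 4 = 459.2 kcal.
Non-protein calories = 2475 − 459.2 = 2015.8 kcal.
Fat: 20% × 2015.8 = 403.16 kcal; carbohydrate: 1612.64 kcal.
Carbohydrate: 1612.64 kcal ÷ 4 kcal/g = 403.16 g.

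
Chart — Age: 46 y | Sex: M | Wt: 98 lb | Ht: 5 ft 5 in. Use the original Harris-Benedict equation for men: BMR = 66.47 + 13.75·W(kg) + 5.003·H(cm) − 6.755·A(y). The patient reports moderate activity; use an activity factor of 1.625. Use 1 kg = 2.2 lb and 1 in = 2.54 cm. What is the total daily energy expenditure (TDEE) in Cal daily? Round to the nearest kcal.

Convert to metric: weight = 98 ÷ 2.2 = 44.5455 kg; height = (5×12 + 5) × 2.54 = 65 × 2.54 = 165.1 cm.
Harris-Benedict: BMR = 66.47 + 13.75(44.5455) + 5.003(165.1) − 6.755(46) = 1194.2353 kcal/day.
TEE = BMR × activity factor = 1194.2353 × 1.625 = 1940.6324 kcal/day.

1941 Cal daily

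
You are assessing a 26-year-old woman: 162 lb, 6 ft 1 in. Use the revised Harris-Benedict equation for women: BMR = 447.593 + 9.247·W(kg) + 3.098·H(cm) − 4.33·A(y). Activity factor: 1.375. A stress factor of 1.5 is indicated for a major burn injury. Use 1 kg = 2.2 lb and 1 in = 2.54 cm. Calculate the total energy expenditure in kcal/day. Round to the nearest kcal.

Convert to metric: weight = 162 ÷ 2.2 = 73.6364 kg; height = (6×12 + 1) × 2.54 = 73 × 2.54 = 185.42 cm.
Harris-Benedict: BMR = 447.593 + 9.247(73.6364) + 3.098(185.42) − 4.33(26) = 1590.3596 kcal/day.
TEE = BMR × activity factor = 1590.3596 × 1.375 = 2186.7445 kcal/day.
Apply stress factor: 2186.7445 × 1.5 = 3280.1167 kcal/day.

3280 kcal/day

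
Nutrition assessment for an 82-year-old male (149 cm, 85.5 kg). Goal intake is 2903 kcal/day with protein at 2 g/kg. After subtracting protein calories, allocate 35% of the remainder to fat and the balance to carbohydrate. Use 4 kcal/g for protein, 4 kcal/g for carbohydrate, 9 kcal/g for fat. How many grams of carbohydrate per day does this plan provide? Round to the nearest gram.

Protein = 2 × 85.5 = 171 g → 171 × 4 = 684 kcal.
Non-protein calories = 2903 − 684 = 2219 kcal.
Fat: 35% × 2219 = 776.65 kcal; carbohydrate: 1442.35 kcal.
Carbohydrate: 1442.35 kcal ÷ 4 kcal/g = 360.5875 g.

361 g/day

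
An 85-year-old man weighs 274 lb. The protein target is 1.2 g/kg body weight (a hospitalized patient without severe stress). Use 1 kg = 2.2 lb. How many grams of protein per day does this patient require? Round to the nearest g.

149 g/day

Weight in kg = 274 ÷ 2.2 = 124.5455 kg.
Protein = 1.2 g/kg × 124.5455 kg = 149.4545 g/day.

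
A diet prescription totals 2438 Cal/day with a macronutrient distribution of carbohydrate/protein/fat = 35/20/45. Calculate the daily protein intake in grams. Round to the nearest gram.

Protein energy = 20% × 2438 = 487.6 kcal.
At 4 kcal/g: 487.6 ÷ 4 = 121.9 g.

122 g/day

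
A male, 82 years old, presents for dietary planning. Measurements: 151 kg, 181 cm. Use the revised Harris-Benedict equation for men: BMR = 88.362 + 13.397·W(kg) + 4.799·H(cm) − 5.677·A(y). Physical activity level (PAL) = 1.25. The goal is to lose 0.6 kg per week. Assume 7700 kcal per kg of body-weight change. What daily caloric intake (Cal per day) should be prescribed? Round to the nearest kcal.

Harris-Benedict: BMR = 88.362 + 13.397(151) + 4.799(181) − 5.677(82) = 2514.414 kcal/day.
TEE = 2514.414 × 1.25 = 3143.0175 kcal/day.
Required daily deficit = 0.6 × 7700 ÷ 7 = 660 kcal/day.
Target intake = 3143.0175 − 660 = 2483.0175 kcal/day.

2483 Cal per day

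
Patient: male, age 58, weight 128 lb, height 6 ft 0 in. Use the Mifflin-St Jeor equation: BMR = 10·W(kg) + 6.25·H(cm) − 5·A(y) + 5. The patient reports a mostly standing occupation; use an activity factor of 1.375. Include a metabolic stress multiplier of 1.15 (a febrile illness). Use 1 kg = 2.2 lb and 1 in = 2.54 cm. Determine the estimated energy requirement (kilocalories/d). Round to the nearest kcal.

Convert to metric: weight = 128 ÷ 2.2 = 58.1818 kg; height = (6×12 + 0) × 2.54 = 72 × 2.54 = 182.88 cm.
Mifflin-St Jeor (male): BMR = 10(58.1818) + 6.25(182.88) − 5(58) + 5 = 581.8182 + 1143 − 290 + 5 = 1439.8182 kcal/day.
TEE = BMR × activity factor = 1439.8182 × 1.375 = 1979.75 kcal/day.
Apply stress factor: 1979.75 × 1.15 = 2276.7125 kcal/day.

2277 kilocalories/d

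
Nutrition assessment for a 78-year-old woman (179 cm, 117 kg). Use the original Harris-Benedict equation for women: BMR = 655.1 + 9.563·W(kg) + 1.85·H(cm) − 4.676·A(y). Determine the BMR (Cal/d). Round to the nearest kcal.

Harris-Benedict: BMR = 655.1 + 9.563(117) + 1.85(179) − 4.676(78) = 1740.393 kcal/day.

1740 Cal/d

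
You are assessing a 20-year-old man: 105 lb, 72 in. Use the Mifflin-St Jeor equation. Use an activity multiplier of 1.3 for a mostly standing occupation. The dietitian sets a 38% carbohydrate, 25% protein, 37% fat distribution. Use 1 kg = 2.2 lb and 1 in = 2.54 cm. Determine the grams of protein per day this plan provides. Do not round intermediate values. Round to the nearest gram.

124 g/day

Convert to metric: weight = 105 ÷ 2.2 = 47.7273 kg; height = 72 × 2.54 = 182.88 cm.
Mifflin-St Jeor (male): BMR = 10(47.7273) + 6.25(182.88) − 5(20) + 5 = 477.2727 + 1143 − 100 + 5 = 1525.2727 kcal/day.
TEE = 1525.2727 × 1.3 = 1982.8545 kcal/day.
Protein energy = 25% × 1982.8545 = 495.7136 kcal.
Protein = 495.7136 ÷ 4 kcal/g = 123.9284 g.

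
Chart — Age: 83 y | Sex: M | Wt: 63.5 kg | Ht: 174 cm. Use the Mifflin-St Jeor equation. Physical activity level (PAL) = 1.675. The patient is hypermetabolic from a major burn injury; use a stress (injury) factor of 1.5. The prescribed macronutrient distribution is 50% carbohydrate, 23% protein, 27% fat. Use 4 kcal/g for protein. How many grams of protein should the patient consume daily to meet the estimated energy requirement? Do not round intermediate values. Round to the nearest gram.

Mifflin-St Jeor (male): BMR = 10(63.5) + 6.25(174) − 5(83) + 5 = 635 + 1087.5 − 415 + 5 = 1312.5 kcal/day.
TEE = 1312.5 × 1.675 = 2198.4375 kcal/day.
With stress factor 1.5: 2198.4375 × 1.5 = 3297.6563 kcal/day.
Protein energy = 23% × 3297.6563 = 758.4609 kcal.
Protein = 758.4609 ÷ 4 kcal/g = 189.6152 g.

190 g/day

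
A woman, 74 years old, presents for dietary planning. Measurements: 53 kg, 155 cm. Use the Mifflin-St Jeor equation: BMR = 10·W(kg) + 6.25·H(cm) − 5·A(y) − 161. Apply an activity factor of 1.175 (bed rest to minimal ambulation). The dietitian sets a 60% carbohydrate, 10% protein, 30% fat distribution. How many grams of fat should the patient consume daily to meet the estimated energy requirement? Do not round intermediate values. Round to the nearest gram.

Mifflin-St Jeor (female): BMR = 10(53) + 6.25(155) − 5(74) − 161 = 530 + 968.75 − 370 − 161 = 967.75 kcal/day.
TEE = 967.75 × 1.175 = 1137.1063 kcal/day.
Fat energy = 30% × 1137.1063 = 341.1319 kcal.
Fat = 341.1319 ÷ 9 kcal/g = 37.9035 g.

38 g/day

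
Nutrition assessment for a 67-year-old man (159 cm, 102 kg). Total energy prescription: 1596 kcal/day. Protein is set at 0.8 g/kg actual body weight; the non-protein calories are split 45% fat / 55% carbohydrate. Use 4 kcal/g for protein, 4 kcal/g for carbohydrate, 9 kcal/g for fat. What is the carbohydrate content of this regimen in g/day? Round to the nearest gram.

175 g/day

Protein = 0.8 × 102 = 81.6 g → 81.6 × 4 = 326.4 kcal.
Non-protein calories = 1596 − 326.4 = 1269.6 kcal.
Fat: 45% × 1269.6 = 571.32 kcal; carbohydrate: 698.28 kcal.
Carbohydrate: 698.28 kcal ÷ 4 kcal/g = 174.57 g.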